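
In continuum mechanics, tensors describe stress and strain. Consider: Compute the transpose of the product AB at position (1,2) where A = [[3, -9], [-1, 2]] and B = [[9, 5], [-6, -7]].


(AB)^T_{ij} = (AB)_{ji} = sum_k A_{jk} B_{ki}.
For i=1, j=2 we need (AB)_{21}:
A_{21} * B_{11} = -1 * 9 = -9
A_{22} * B_{21} = 2 * -6 = -12
Sum = -9 + -12 = -21

-21


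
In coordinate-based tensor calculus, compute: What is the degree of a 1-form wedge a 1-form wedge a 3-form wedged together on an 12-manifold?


The degree of a wedge product is the sum of the degrees of the individual forms.
Degrees: 1, 1, 3
Total degree = 1 + 1 + 3 = 5

5


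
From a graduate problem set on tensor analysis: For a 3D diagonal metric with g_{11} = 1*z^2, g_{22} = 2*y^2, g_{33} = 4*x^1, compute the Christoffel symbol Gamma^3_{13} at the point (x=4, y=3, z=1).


For a diagonal metric, Gamma^k_{ij} = (1/2) g^{kk} (dg_{ik}/dx_j + dg_{jk}/dx_i - dg_{ij}/dx_k).
The metric is diagonal, so g_{ab} = 0 for a != b.
At the given point: g_{11} = 1, g_{22} = 18, g_{33} = 16
g^{33} = 1/16
dg_{13}/dx_3 = 0 (off-diagonal)
dg_{33}/dx_1 = dg_{33}/dx_1 = 4
dg_{13}/dx_3 = 0 (off-diagonal)
Numerator = 0 + 4 - 0 = 4
Gamma^3_{13} = 4 / (2 * 16) = 1/8

1/8


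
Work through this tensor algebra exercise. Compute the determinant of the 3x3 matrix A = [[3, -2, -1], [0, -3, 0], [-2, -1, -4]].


Expanding along the first row, det(A) = a11*M_11 - a12*M_12 + a13*M_13, where M_1j is the (1,j) minor.
Minor M_11 = -3*-4 - 0*-1 = 12
Minor M_12 = 0*-4 - 0*-2 = 0
Minor M_13 = 0*-1 - -3*-2 = -6
det = 3*(12) - -2*(0) + -1*(-6)
    = 36 - 0 + 6
    = 42

42


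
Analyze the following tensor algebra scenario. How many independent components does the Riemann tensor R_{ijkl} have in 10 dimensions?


The Riemann tensor in d dimensions has d^2(d^2 - 1)/12 independent components.
d = 10, so d^2 = 100
d^2 - 1 = 99
d^2(d^2 - 1) = 100 * 99 = 9900
Divide by 12: 9900 / 12 = 825

825


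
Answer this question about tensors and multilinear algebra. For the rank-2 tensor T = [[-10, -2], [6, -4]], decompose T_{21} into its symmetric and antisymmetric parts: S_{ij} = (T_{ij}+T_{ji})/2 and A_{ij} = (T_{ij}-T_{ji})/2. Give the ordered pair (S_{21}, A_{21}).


T_{21} = 6
T_{12} = -2
S_{21} = (6 + -2)/2 = 4/2 = 2
A_{21} = (6 - -2)/2 = 8/2 = 4
Check: S + A = 2 + 4 = 6 = T_{21}.

(2, 4)


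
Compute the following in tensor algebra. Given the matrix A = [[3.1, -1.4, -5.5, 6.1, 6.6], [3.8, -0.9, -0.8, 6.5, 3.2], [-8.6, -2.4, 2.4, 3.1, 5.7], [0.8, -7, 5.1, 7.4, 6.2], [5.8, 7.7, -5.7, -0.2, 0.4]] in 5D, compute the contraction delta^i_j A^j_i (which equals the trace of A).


The contraction (trace) of a rank-2 tensor is the sum of its diagonal elements.
Diagonal entries: A[1,1] = 3.1, A[2,2] = -0.9, A[3,3] = 2.4, A[4,4] = 7.4, A[5,5] = 0.4
Tr(A) = 3.1 + -0.9 + 2.4 + 7.4 + 0.4 = 12.4

12.4


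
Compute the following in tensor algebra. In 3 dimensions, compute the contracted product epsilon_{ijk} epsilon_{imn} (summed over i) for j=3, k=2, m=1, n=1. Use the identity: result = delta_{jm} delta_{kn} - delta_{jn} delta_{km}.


Using the identity: epsilon_{ijk} epsilon_{imn} = delta_{jm} delta_{kn} - delta_{jn} delta_{km}.
delta_{31} = 0
delta_{21} = 0
delta_{31} = 0
delta_{21} = 0
Result = 0 * 0 - 0 * 0 = 0 - 0 = 0

0


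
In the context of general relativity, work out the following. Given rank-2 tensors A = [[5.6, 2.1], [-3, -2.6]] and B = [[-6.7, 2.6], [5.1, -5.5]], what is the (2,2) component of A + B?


Tensor addition is component-wise: (A + B)_{ij} = A_{ij} + B_{ij}.
A_{22} = -2.6
B_{22} = -5.5
(A + B)_{22} = -2.6 + -5.5 = -8.1

-8.1


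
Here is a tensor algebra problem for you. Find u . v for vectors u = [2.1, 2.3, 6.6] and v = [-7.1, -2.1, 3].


The inner product u . v = sum of u_i * v_i.
Term-by-term: 2.1 * -7.1, 2.3 * -2.1, 6.6 * 3
Products: -14.91, -4.83, 19.8
Sum = -14.91 + -4.83 + 19.8 = 0.06

0.06


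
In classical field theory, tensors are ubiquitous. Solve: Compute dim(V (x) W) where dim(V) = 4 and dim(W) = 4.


The dimension of a tensor product is the product of dimensions.
dim(V) = 4, dim(W) = 4
dim(V (x) W) = 4 * 4 = 16

16


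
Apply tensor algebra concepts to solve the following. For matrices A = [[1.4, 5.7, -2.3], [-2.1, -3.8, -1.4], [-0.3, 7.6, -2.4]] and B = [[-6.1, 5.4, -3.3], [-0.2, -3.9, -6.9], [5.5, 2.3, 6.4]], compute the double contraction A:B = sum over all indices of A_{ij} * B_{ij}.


A:B = sum over all i,j of A_{ij} * B_{ij}.
Row 1: 1.4*-6.1=-8.54, 5.7*5.4=30.78, -2.3*-3.3=7.59 => row sum = 29.83
Row 2: -2.1*-0.2=0.42, -3.8*-3.9=14.82, -1.4*-6.9=9.66 => row sum = 24.9
Row 3: -0.3*5.5=-1.65, 7.6*2.3=17.48, -2.4*6.4=-15.36 => row sum = 0.47
Total = 29.83 + 24.9 + 0.47 = 55.2

55.2


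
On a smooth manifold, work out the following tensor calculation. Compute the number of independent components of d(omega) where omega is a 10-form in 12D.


The exterior derivative of a p-form is a (p+1)-form.
Its number of independent components is C(n, p+1).
n = 12, p+1 = 11
C(12, 11) = 12

12


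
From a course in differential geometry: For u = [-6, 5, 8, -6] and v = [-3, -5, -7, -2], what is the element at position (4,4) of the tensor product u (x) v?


The outer product entry T_{ij} = u_i * v_j.
We need i=4, j=4.
u_4 = -6, v_4 = -2
T_{4,4} = -6 * -2 = 12

12


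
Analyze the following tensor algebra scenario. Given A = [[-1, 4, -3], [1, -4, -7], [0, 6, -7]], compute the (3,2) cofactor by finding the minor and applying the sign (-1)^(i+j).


To find cofactor C_{32}, delete row 3 and column 2.
The resulting 2x2 submatrix is: [[-1, -3], [1, -7]]
Minor M_{32} = -1*-7 - -3*1
  = 7 - -3 = 10
Sign = (-1)^(3+2) = (-1)^5 = -1
Cofactor C_{32} = -1 * 10 = -10

-10


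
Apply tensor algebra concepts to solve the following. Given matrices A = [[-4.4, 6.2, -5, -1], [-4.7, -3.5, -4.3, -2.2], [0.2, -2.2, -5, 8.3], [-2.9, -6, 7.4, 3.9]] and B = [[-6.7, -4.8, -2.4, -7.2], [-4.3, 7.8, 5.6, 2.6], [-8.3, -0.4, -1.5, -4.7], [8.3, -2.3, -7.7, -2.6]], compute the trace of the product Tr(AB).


Tr(AB) = sum_i (AB)_{ii} where (AB)_{ii} = sum_k A_{ik} B_{ki}.
(AB)_{11} = -4.4*-6.7 + 6.2*-4.3 + -5*-8.3 + -1*8.3 = 36.02
(AB)_{22} = -4.7*-4.8 + -3.5*7.8 + -4.3*-0.4 + -2.2*-2.3 = 2.04
(AB)_{33} = 0.2*-2.4 + -2.2*5.6 + -5*-1.5 + 8.3*-7.7 = -69.21
(AB)_{44} = -2.9*-7.2 + -6*2.6 + 7.4*-4.7 + 3.9*-2.6 = -39.64
Tr(AB) = 36.02 + 2.04 + -69.21 + -39.64 = -70.79

-70.79


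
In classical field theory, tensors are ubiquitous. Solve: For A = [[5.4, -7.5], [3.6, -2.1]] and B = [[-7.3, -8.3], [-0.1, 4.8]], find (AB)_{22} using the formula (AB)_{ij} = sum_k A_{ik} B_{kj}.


(AB)_{ij} = sum_k A_{ik} B_{kj}.
For i=2, j=2:
A_{21} * B_{12} = 3.6 * -8.3 = -29.88
A_{22} * B_{22} = -2.1 * 4.8 = -10.08
Sum = -29.88 + -10.08 = -39.96

-39.96


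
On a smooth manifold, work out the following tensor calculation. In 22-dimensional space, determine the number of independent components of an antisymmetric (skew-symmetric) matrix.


An antisymmetric rank-2 tensor satisfies A_{ij} = -A_{ji}, so diagonal entries are zero.
The independent components are the upper-triangular entries: C(n, 2) = n(n-1)/2.
n = 22
C(22, 2) = 22 * 21 / 2 = 462 / 2 = 231

231


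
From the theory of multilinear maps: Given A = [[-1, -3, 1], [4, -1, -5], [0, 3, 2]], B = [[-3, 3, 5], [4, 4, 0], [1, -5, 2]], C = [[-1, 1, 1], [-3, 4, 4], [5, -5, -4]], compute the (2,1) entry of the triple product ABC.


(ABC)_{21} = sum_m (AB)_{2m} C_{m1}. First compute row 2 of AB.
(AB)_{21} = 4*-3 + -1*4 + -5*1 = -21
(AB)_{22} = 4*3 + -1*4 + -5*-5 = 33
(AB)_{23} = 4*5 + -1*0 + -5*2 = 10
Now contract with column 1 of C:
(AB)_{21} * C_{11} = -21 * -1 = 21
(AB)_{22} * C_{21} = 33 * -3 = -99
(AB)_{23} * C_{31} = 10 * 5 = 50
(ABC)_{21} = 21 + -99 + 50 = -28

-28


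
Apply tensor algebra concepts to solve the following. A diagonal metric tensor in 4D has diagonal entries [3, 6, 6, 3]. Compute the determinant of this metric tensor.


For a diagonal metric, the determinant is the product of diagonal entries.
Diagonal entries: 3, 6, 6, 3
det(g) = 3 * 6 * 6 * 3 = 324

324


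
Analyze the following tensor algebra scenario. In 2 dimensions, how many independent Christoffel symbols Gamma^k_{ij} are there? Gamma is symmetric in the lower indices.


Christoffel symbols Gamma^k_{ij} are symmetric in i,j, so there are d * d(d+1)/2 independent symbols.
d = 2
d(d+1)/2 = 2 * 3 / 2 = 3
Total = 2 * 3 = 6

6


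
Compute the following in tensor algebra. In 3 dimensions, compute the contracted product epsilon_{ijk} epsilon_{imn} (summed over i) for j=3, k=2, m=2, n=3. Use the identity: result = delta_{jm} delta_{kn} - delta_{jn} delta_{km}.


Using the identity: epsilon_{ijk} epsilon_{imn} = delta_{jm} delta_{kn} - delta_{jn} delta_{km}.
delta_{32} = 0
delta_{23} = 0
delta_{33} = 1
delta_{22} = 1
Result = 0 * 0 - 1 * 1 = 0 - 1 = -1

-1


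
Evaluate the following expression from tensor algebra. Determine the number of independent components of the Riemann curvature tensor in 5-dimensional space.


The Riemann tensor in d dimensions has d^2(d^2 - 1)/12 independent components.
d = 5, so d^2 = 25
d^2 - 1 = 24
d^2(d^2 - 1) = 25 * 24 = 600
Divide by 12: 600 / 12 = 50

50


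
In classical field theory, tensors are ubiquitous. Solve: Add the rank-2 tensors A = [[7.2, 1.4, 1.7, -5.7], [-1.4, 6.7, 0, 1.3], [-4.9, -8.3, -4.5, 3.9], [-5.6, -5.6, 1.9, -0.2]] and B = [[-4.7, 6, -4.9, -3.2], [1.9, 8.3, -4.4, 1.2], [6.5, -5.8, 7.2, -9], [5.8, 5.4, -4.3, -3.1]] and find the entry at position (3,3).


Tensor addition is component-wise: (A + B)_{ij} = A_{ij} + B_{ij}.
A_{33} = -4.5
B_{33} = 7.2
(A + B)_{33} = -4.5 + 7.2 = 2.7

2.7


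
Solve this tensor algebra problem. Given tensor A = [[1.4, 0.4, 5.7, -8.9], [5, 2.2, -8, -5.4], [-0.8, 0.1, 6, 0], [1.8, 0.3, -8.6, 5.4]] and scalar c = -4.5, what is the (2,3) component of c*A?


Scalar multiplication: (cA)_{ij} = c * A_{ij}.
c = -4.5
A_{23} = -8
(cA)_{23} = -4.5 * -8 = 36

36


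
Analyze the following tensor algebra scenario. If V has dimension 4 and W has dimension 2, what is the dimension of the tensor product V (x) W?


The dimension of a tensor product is the product of dimensions.
dim(V) = 4, dim(W) = 2
dim(V (x) W) = 4 * 2 = 8

8


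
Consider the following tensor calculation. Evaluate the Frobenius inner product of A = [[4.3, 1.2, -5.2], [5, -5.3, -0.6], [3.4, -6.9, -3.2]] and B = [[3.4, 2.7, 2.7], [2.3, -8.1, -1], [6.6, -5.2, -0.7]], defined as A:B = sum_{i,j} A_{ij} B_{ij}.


A:B = sum over all i,j of A_{ij} * B_{ij}.
Row 1: 4.3*3.4=14.62, 1.2*2.7=3.24, -5.2*2.7=-14.04 => row sum = 3.82
Row 2: 5*2.3=11.5, -5.3*-8.1=42.93, -0.6*-1=0.6 => row sum = 55.03
Row 3: 3.4*6.6=22.44, -6.9*-5.2=35.88, -3.2*-0.7=2.24 => row sum = 60.56
Total = 3.82 + 55.03 + 60.56 = 119.41

119.41


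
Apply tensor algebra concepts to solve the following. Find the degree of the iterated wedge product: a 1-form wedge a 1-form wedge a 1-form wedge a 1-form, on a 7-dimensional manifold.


The degree of a wedge product is the sum of the degrees of the individual forms.
Degrees: 1, 1, 1, 1
Total degree = 1 + 1 + 1 + 1 = 4

4


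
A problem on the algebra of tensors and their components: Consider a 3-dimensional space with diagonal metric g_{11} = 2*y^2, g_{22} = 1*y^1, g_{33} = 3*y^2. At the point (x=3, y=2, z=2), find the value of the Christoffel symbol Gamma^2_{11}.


For a diagonal metric, Gamma^k_{ij} = (1/2) g^{kk} (dg_{ik}/dx_j + dg_{jk}/dx_i - dg_{ij}/dx_k).
The metric is diagonal, so g_{ab} = 0 for a != b.
At the given point: g_{11} = 8, g_{22} = 2, g_{33} = 12
g^{22} = 1/2
dg_{12}/dx_1 = 0 (off-diagonal)
dg_{12}/dx_1 = 0 (off-diagonal)
dg_{11}/dx_2 = dg_{11}/dx_2 = 8
Numerator = 0 + 0 - 8 = -8
Gamma^2_{11} = -8 / (2 * 2) = -2

-2


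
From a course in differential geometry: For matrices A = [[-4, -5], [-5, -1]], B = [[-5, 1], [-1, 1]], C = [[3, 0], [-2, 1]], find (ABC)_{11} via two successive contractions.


(ABC)_{11} = sum_m (AB)_{1m} C_{m1}. First compute row 1 of AB.
(AB)_{11} = -4*-5 + -5*-1 = 25
(AB)_{12} = -4*1 + -5*1 = -9
Now contract with column 1 of C:
(AB)_{11} * C_{11} = 25 * 3 = 75
(AB)_{12} * C_{21} = -9 * -2 = 18
(ABC)_{11} = 75 + 18 = 93

93


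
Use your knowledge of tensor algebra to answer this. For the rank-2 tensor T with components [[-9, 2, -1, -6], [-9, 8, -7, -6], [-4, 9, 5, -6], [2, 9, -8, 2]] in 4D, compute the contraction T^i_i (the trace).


The contraction (trace) of a rank-2 tensor is the sum of its diagonal elements.
Diagonal entries: A[1,1] = -9, A[2,2] = 8, A[3,3] = 5, A[4,4] = 2
Tr(A) = -9 + 8 + 5 + 2 = 6

6


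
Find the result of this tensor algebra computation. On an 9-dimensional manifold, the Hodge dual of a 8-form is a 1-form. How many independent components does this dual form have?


The Hodge dual of a p-form on an n-dimensional manifold is an (n-p)-form.
n = 9, p = 8, so dual degree = 9 - 8 = 1
The number of components is C(n, n-p) = C(9, 1) = 9

9


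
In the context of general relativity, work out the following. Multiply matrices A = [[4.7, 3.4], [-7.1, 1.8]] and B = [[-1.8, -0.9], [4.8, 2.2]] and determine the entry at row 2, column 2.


(AB)_{ij} = sum_k A_{ik} B_{kj}.
For i=2, j=2:
A_{21} * B_{12} = -7.1 * -0.9 = 6.39
A_{22} * B_{22} = 1.8 * 2.2 = 3.96
Sum = 6.39 + 3.96 = 10.35

10.35


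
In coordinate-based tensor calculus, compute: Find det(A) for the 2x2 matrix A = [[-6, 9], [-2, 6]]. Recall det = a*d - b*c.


For a 2x2 matrix [[a, b], [c, d]], det = a*d - b*c.
a = -6, b = 9, c = -2, d = 6
a*d = -6 * 6 = -36
b*c = 9 * -2 = -18
det = -36 - -18 = -18

-18


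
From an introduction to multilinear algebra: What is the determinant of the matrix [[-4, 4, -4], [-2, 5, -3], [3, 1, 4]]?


Expanding along the first row, det(A) = a11*M_11 - a12*M_12 + a13*M_13, where M_1j is the (1,j) minor.
Minor M_11 = 5*4 - -3*1 = 23
Minor M_12 = -2*4 - -3*3 = 1
Minor M_13 = -2*1 - 5*3 = -17
det = -4*(23) - 4*(1) + -4*(-17)
    = -92 - 4 + 68
    = -28

-28


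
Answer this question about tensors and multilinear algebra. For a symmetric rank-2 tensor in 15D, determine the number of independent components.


A symmetric rank-2 tensor in d dimensions has d(d+1)/2 independent components.
d = 15
d(d+1)/2 = 15 * 16 / 2 = 240 / 2 = 120

120


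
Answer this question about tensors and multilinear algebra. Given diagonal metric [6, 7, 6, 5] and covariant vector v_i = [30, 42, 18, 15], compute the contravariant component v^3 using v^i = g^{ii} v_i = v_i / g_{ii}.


To raise an index with a diagonal metric: v^i = v_i / g_{ii}.
For index 3: v_3 = 18, g_{33} = 6
v^3 = 18 / 6 = 3

3


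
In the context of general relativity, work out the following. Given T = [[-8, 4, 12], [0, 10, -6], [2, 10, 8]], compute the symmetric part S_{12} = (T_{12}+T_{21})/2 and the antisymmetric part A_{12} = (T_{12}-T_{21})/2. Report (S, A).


T_{12} = 4
T_{21} = 0
S_{12} = (4 + 0)/2 = 4/2 = 2
A_{12} = (4 - 0)/2 = 4/2 = 2
Check: S + A = 2 + 2 = 4 = T_{12}.

(2, 2)


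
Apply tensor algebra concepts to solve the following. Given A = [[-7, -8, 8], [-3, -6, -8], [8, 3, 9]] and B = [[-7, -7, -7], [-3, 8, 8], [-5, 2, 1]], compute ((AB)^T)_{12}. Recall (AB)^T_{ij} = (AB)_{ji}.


(AB)^T_{ij} = (AB)_{ji} = sum_k A_{jk} B_{ki}.
For i=1, j=2 we need (AB)_{21}:
A_{21} * B_{11} = -3 * -7 = 21
A_{22} * B_{21} = -6 * -3 = 18
A_{23} * B_{31} = -8 * -5 = 40
Sum = 21 + 18 + 40 = 79

79


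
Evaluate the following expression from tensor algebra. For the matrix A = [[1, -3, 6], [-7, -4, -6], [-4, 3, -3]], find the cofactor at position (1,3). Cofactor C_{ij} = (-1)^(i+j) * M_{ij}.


To find cofactor C_{13}, delete row 1 and column 3.
The resulting 2x2 submatrix is: [[-7, -4], [-4, 3]]
Minor M_{13} = -7*3 - -4*-4
  = -21 - 16 = -37
Sign = (-1)^(1+3) = (-1)^4 = 1
Cofactor C_{13} = 1 * -37 = -37

-37


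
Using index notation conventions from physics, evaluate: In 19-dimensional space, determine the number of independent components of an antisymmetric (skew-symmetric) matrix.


An antisymmetric rank-2 tensor satisfies A_{ij} = -A_{ji}, so diagonal entries are zero.
The independent components are the upper-triangular entries: C(n, 2) = n(n-1)/2.
n = 19
C(19, 2) = 19 * 18 / 2 = 342 / 2 = 171

171


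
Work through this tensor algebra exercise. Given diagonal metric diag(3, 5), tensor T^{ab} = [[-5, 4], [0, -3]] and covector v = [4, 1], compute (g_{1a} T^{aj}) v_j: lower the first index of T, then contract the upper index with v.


Step 1: lower the first index. For a diagonal metric, g_{ia} T^{aj} = g_{ii} T^{ij} (no sum on i).
g_{11} = 3
S_1{}^1 = 3 * T^{11} = 3 * -5 = -15
S_1{}^2 = 3 * T^{12} = 3 * 4 = 12
Step 2: contract S_1{}^j with v_j.
S_1{}^1 * v_1 = -15 * 4 = -60
S_1{}^2 * v_2 = 12 * 1 = 12
Result = -60 + 12 = -48

-48


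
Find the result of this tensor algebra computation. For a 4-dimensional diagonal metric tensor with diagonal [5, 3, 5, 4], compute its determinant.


For a diagonal metric, the determinant is the product of diagonal entries.
Diagonal entries: 5, 3, 5, 4
det(g) = 5 * 3 * 5 * 4 = 300

300


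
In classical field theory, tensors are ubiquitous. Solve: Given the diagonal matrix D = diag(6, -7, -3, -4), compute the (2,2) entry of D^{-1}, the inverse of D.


For a diagonal matrix, the inverse has entries (D^{-1})_{ii} = 1/d_{ii}.
The diagonal entries are: d_{11} = 6, d_{22} = -7, d_{33} = -3, d_{44} = -4
We need (D^{-1})_{22} = 1/d_{22} = 1/-7 = -1/7

-1/7


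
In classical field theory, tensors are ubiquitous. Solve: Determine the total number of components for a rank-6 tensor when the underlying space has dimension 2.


The number of components of a rank-r tensor in d dimensions is d^r.
Here d = 2 and r = 6.
2^6 = 64

64


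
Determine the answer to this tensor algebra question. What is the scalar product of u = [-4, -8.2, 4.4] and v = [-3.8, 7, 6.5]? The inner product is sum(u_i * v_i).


The inner product u . v = sum of u_i * v_i.
Term-by-term: -4 * -3.8, -8.2 * 7, 4.4 * 6.5
Products: 15.2, -57.4, 28.6
Sum = 15.2 + -57.4 + 28.6 = -13.6

-13.6


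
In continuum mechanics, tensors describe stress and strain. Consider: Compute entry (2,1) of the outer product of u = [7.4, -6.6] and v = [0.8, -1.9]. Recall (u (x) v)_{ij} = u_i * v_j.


The outer product entry T_{ij} = u_i * v_j.
We need i=2, j=1.
u_2 = -6.6, v_1 = 0.8
T_{2,1} = -6.6 * 0.8 = -5.28

-5.28


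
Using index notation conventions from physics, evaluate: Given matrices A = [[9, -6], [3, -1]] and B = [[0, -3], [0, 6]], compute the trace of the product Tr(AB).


Tr(AB) = sum_i (AB)_{ii} where (AB)_{ii} = sum_k A_{ik} B_{ki}.
(AB)_{11} = 9*0 + -6*0 = 0
(AB)_{22} = 3*-3 + -1*6 = -15
Tr(AB) = 0 + -15 = -15

-15


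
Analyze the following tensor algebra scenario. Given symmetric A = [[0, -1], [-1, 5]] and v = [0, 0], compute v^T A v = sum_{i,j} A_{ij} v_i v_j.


First compute Av:
(Av)_1 = 0*0 + -1*0 = 0
(Av)_2 = -1*0 + 5*0 = 0
Av = [0, 0]
Then v^T (Av) = 0*0 + 0*0
= 0 + 0 = 0

0


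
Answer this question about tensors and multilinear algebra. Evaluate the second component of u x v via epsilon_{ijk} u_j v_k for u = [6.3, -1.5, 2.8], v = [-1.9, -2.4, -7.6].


(u x v)_2 = sum_{j,k} epsilon_{2jk} u_j v_k. Only permutations of (1,2,3) contribute; the two non-zero terms are:
eps_{213} u_1 v_3 = -1 * 6.3 * -7.6 = 47.88
eps_{231} u_3 v_1 = 1 * 2.8 * -1.9 = -5.32
(u x v)_2 = 42.56

42.56


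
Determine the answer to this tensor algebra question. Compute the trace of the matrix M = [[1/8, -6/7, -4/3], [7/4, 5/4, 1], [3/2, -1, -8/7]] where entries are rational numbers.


The trace is the sum of diagonal entries.
Diagonal: M[1,1] = 1/8, M[2,2] = 5/4, M[3,3] = -8/7
Tr(M) = 1/8 + 5/4 + -8/7
Computing step by step:
After adding M[1,1]: 1/8
After adding M[2,2]: 11/8
After adding M[3,3]: 13/56
Tr(M) = 13/56

13/56


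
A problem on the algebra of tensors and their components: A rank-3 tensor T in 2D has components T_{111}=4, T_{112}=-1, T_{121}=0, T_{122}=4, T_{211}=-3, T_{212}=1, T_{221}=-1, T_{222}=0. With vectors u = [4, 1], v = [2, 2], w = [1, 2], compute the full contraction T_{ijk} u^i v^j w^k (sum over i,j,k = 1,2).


S = sum over i,j,k of T_{ijk} u_i v_j w_k. Expanding all 8 terms:
T_{111}*u_1*v_1*w_1 = 4*4*2*1 = 32  (running total: 32)
T_{112}*u_1*v_1*w_2 = -1*4*2*2 = -16  (running total: 16)
T_{121}*u_1*v_2*w_1 = 0*4*2*1 = 0  (running total: 16)
T_{122}*u_1*v_2*w_2 = 4*4*2*2 = 64  (running total: 80)
T_{211}*u_2*v_1*w_1 = -3*1*2*1 = -6  (running total: 74)
T_{212}*u_2*v_1*w_2 = 1*1*2*2 = 4  (running total: 78)
T_{221}*u_2*v_2*w_1 = -1*1*2*1 = -2  (running total: 76)
T_{222}*u_2*v_2*w_2 = 0*1*2*2 = 0  (running total: 76)
S = 76

76


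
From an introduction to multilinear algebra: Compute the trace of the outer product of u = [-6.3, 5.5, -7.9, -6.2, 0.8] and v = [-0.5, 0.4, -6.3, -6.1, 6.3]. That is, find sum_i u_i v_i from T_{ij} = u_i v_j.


The outer product gives T_{ij} = u_i v_j.
The trace (contraction) is Tr(T) = sum_i T_{ii} = sum_i u_i v_i.
Diagonal entries:
T_{11} = u_1 * v_1 = -6.3 * -0.5 = 3.15
T_{22} = u_2 * v_2 = 5.5 * 0.4 = 2.2
T_{33} = u_3 * v_3 = -7.9 * -6.3 = 49.77
T_{44} = u_4 * v_4 = -6.2 * -6.1 = 37.82
T_{55} = u_5 * v_5 = 0.8 * 6.3 = 5.04
Tr(T) = 3.15 + 2.2 + 49.77 + 37.82 + 5.04 = 97.98

97.98


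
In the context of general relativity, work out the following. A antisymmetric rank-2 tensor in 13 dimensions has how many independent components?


A antisymmetric rank-2 tensor in d dimensions has d(d-1)/2 independent components.
d = 13
d(d-1)/2 = 13 * 12 / 2 = 156 / 2 = 78

78


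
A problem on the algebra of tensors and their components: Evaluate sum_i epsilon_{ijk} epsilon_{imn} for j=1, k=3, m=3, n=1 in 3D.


Using the identity: epsilon_{ijk} epsilon_{imn} = delta_{jm} delta_{kn} - delta_{jn} delta_{km}.
delta_{13} = 0
delta_{31} = 0
delta_{11} = 1
delta_{33} = 1
Result = 0 * 0 - 1 * 1 = 0 - 1 = -1

-1


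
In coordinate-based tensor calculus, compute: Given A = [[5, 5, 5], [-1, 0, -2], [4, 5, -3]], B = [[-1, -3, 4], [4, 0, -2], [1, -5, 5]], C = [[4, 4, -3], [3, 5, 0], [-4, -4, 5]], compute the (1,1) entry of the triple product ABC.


(ABC)_{11} = sum_m (AB)_{1m} C_{m1}. First compute row 1 of AB.
(AB)_{11} = 5*-1 + 5*4 + 5*1 = 20
(AB)_{12} = 5*-3 + 5*0 + 5*-5 = -40
(AB)_{13} = 5*4 + 5*-2 + 5*5 = 35
Now contract with column 1 of C:
(AB)_{11} * C_{11} = 20 * 4 = 80
(AB)_{12} * C_{21} = -40 * 3 = -120
(AB)_{13} * C_{31} = 35 * -4 = -140
(ABC)_{11} = 80 + -120 + -140 = -180

-180


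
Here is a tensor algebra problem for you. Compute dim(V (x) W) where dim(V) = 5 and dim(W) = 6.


The dimension of a tensor product is the product of dimensions.
dim(V) = 5, dim(W) = 6
dim(V (x) W) = 5 * 6 = 30

30


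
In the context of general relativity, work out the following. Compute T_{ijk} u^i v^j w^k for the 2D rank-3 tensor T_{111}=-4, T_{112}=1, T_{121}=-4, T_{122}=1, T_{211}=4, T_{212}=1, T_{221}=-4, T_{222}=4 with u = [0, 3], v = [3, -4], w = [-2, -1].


S = sum over i,j,k of T_{ijk} u_i v_j w_k. Expanding all 8 terms:
T_{111}*u_1*v_1*w_1 = -4*0*3*-2 = 0  (running total: 0)
T_{112}*u_1*v_1*w_2 = 1*0*3*-1 = 0  (running total: 0)
T_{121}*u_1*v_2*w_1 = -4*0*-4*-2 = 0  (running total: 0)
T_{122}*u_1*v_2*w_2 = 1*0*-4*-1 = 0  (running total: 0)
T_{211}*u_2*v_1*w_1 = 4*3*3*-2 = -72  (running total: -72)
T_{212}*u_2*v_1*w_2 = 1*3*3*-1 = -9  (running total: -81)
T_{221}*u_2*v_2*w_1 = -4*3*-4*-2 = -96  (running total: -177)
T_{222}*u_2*v_2*w_2 = 4*3*-4*-1 = 48  (running total: -129)
S = -129

-129


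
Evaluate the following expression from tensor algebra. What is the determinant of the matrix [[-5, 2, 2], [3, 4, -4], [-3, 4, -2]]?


Expanding along the first row, det(A) = a11*M_11 - a12*M_12 + a13*M_13, where M_1j is the (1,j) minor.
Minor M_11 = 4*-2 - -4*4 = 8
Minor M_12 = 3*-2 - -4*-3 = -18
Minor M_13 = 3*4 - 4*-3 = 24
det = -5*(8) - 2*(-18) + 2*(24)
    = -40 - -36 + 48
    = 44

44


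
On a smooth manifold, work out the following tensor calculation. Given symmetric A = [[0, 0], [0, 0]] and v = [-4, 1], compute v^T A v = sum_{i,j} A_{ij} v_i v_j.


First compute Av:
(Av)_1 = 0*-4 + 0*1 = 0
(Av)_2 = 0*-4 + 0*1 = 0
Av = [0, 0]
Then v^T (Av) = -4*0 + 1*0
= 0 + 0 = 0

0


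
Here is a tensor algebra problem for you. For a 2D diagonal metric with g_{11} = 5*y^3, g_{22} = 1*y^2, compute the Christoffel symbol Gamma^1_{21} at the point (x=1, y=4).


For a diagonal metric, Gamma^k_{ij} = (1/2) g^{kk} (dg_{ik}/dx_j + dg_{jk}/dx_i - dg_{ij}/dx_k).
The metric is diagonal, so g_{ab} = 0 for a != b.
At the given point: g_{11} = 320, g_{22} = 16
g^{11} = 1/320
dg_{21}/dx_1 = 0 (off-diagonal)
dg_{11}/dx_2 = dg_{11}/dx_2 = 240
dg_{21}/dx_1 = 0 (off-diagonal)
Numerator = 0 + 240 - 0 = 240
Gamma^1_{21} = 240 / (2 * 320) = 3/8

3/8


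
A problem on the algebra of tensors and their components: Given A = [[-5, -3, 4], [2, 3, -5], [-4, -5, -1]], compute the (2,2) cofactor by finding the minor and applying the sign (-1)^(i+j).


To find cofactor C_{22}, delete row 2 and column 2.
The resulting 2x2 submatrix is: [[-5, 4], [-4, -1]]
Minor M_{22} = -5*-1 - 4*-4
  = 5 - -16 = 21
Sign = (-1)^(2+2) = (-1)^4 = 1
Cofactor C_{22} = 1 * 21 = 21

21


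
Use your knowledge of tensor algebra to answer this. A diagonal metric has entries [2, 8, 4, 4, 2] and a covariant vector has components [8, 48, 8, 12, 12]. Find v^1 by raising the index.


To raise an index with a diagonal metric: v^i = v_i / g_{ii}.
For index 1: v_1 = 8, g_{11} = 2
v^1 = 8 / 2 = 4

4


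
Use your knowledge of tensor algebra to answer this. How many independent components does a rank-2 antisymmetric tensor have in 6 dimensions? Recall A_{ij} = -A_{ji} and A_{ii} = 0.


An antisymmetric rank-2 tensor satisfies A_{ij} = -A_{ji}, so diagonal entries are zero.
The independent components are the upper-triangular entries: C(n, 2) = n(n-1)/2.
n = 6
C(6, 2) = 6 * 5 / 2 = 30 / 2 = 15

15


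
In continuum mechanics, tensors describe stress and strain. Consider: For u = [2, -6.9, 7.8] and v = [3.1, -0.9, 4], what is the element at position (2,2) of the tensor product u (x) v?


The outer product entry T_{ij} = u_i * v_j.
We need i=2, j=2.
u_2 = -6.9, v_2 = -0.9
T_{2,2} = -6.9 * -0.9 = 6.21

6.21


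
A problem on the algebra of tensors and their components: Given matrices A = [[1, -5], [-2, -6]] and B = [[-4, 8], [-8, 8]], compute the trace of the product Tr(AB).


Tr(AB) = sum_i (AB)_{ii} where (AB)_{ii} = sum_k A_{ik} B_{ki}.
(AB)_{11} = 1*-4 + -5*-8 = 36
(AB)_{22} = -2*8 + -6*8 = -64
Tr(AB) = 36 + -64 = -28

-28


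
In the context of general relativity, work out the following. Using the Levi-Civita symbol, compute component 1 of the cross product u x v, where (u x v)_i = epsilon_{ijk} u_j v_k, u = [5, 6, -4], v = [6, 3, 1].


(u x v)_1 = sum_{j,k} epsilon_{1jk} u_j v_k. Only permutations of (1,2,3) contribute; the two non-zero terms are:
eps_{123} u_2 v_3 = 1 * 6 * 1 = 6
eps_{132} u_3 v_2 = -1 * -4 * 3 = 12
(u x v)_1 = 18

18


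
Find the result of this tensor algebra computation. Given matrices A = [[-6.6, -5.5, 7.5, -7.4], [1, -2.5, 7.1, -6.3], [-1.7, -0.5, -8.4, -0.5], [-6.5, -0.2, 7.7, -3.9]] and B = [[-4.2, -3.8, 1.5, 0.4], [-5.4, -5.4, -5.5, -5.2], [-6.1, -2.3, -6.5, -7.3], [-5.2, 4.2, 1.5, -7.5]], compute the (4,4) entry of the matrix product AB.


(AB)_{ij} = sum_k A_{ik} B_{kj}.
For i=4, j=4:
A_{41} * B_{14} = -6.5 * 0.4 = -2.6
A_{42} * B_{24} = -0.2 * -5.2 = 1.04
A_{43} * B_{34} = 7.7 * -7.3 = -56.21
A_{44} * B_{44} = -3.9 * -7.5 = 29.25
Sum = -2.6 + 1.04 + -56.21 + 29.25 = -28.52

-28.52


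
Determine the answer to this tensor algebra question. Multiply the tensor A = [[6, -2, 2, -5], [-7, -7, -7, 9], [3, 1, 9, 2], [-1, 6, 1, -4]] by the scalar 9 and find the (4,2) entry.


Scalar multiplication: (cA)_{ij} = c * A_{ij}.
c = 9
A_{42} = 6
(cA)_{42} = 9 * 6 = 54

54


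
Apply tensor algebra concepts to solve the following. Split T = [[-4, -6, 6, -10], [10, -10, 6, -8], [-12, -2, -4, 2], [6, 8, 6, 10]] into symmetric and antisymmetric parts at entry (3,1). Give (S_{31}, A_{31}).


T_{31} = -12
T_{13} = 6
S_{31} = (-12 + 6)/2 = -6/2 = -3
A_{31} = (-12 - 6)/2 = -18/2 = -9
Check: S + A = -3 + -9 = -12 = T_{31}.

(-3, -9)


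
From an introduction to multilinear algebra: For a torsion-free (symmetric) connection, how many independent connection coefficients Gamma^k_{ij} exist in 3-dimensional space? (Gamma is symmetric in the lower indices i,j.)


Christoffel symbols Gamma^k_{ij} are symmetric in i,j, so there are d * d(d+1)/2 independent symbols.
d = 3
d(d+1)/2 = 3 * 4 / 2 = 6
Total = 3 * 6 = 18

18


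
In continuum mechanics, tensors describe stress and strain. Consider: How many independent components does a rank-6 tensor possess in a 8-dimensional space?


The number of components of a rank-r tensor in d dimensions is d^r.
Here d = 8 and r = 6.
8^6 = 262144

262144


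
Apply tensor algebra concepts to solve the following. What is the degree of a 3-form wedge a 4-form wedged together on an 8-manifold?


The degree of a wedge product is the sum of the degrees of the individual forms.
Degrees: 3, 4
Total degree = 3 + 4 = 7

7


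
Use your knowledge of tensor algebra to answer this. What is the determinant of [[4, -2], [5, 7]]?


For a 2x2 matrix [[a, b], [c, d]], det = a*d - b*c.
a = 4, b = -2, c = 5, d = 7
a*d = 4 * 7 = 28
b*c = -2 * 5 = -10
det = 28 - -10 = 38

38


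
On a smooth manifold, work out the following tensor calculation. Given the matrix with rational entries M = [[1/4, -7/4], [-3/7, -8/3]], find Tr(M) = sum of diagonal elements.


The trace is the sum of diagonal entries.
Diagonal: M[1,1] = 1/4, M[2,2] = -8/3
Tr(M) = 1/4 + -8/3
Computing step by step:
After adding M[1,1]: 1/4
After adding M[2,2]: -29/12
Tr(M) = -29/12

-29/12


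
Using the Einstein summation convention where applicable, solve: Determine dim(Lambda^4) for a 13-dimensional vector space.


The dimension of the space of p-forms on an n-dimensional space is C(n, p).
n = 13, p = 4
C(13, 4) = 13! / (4! * 9!) = 715

715


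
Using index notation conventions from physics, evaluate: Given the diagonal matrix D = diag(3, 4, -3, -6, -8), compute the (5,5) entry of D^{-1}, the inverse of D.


For a diagonal matrix, the inverse has entries (D^{-1})_{ii} = 1/d_{ii}.
The diagonal entries are: d_{11} = 3, d_{22} = 4, d_{33} = -3, d_{44} = -6, d_{55} = -8
We need (D^{-1})_{55} = 1/d_{55} = 1/-8 = -1/8

-1/8


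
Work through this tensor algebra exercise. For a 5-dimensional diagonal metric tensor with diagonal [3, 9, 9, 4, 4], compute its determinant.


For a diagonal metric, the determinant is the product of diagonal entries.
Diagonal entries: 3, 9, 9, 4, 4
det(g) = 3 * 9 * 9 * 4 * 4 = 3888

3888


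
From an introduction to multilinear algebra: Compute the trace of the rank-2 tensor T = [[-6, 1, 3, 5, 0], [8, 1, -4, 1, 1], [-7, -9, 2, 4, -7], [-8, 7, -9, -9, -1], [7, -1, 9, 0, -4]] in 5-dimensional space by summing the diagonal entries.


The contraction (trace) of a rank-2 tensor is the sum of its diagonal elements.
Diagonal entries: A[1,1] = -6, A[2,2] = 1, A[3,3] = 2, A[4,4] = -9, A[5,5] = -4
Tr(A) = -6 + 1 + 2 + -9 + -4 = -16

-16


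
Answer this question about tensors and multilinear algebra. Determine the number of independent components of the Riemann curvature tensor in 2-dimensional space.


The Riemann tensor in d dimensions has d^2(d^2 - 1)/12 independent components.
d = 2, so d^2 = 4
d^2 - 1 = 3
d^2(d^2 - 1) = 4 * 3 = 12
Divide by 12: 12 / 12 = 1

1


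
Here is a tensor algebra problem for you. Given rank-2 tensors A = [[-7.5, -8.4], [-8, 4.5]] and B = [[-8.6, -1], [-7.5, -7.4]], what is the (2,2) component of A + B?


Tensor addition is component-wise: (A + B)_{ij} = A_{ij} + B_{ij}.
A_{22} = 4.5
B_{22} = -7.4
(A + B)_{22} = 4.5 + -7.4 = -2.9

-2.9


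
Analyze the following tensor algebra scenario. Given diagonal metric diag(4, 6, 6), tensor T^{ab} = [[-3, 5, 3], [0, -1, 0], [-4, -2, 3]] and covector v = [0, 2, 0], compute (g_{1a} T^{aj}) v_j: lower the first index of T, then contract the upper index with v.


Step 1: lower the first index. For a diagonal metric, g_{ia} T^{aj} = g_{ii} T^{ij} (no sum on i).
g_{11} = 4
S_1{}^1 = 4 * T^{11} = 4 * -3 = -12
S_1{}^2 = 4 * T^{12} = 4 * 5 = 20
S_1{}^3 = 4 * T^{13} = 4 * 3 = 12
Step 2: contract S_1{}^j with v_j.
S_1{}^1 * v_1 = -12 * 0 = 0
S_1{}^2 * v_2 = 20 * 2 = 40
S_1{}^3 * v_3 = 12 * 0 = 0
Result = 0 + 40 + 0 = 40

40


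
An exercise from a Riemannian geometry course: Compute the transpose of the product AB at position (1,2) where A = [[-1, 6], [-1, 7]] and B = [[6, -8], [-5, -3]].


(AB)^T_{ij} = (AB)_{ji} = sum_k A_{jk} B_{ki}.
For i=1, j=2 we need (AB)_{21}:
A_{21} * B_{11} = -1 * 6 = -6
A_{22} * B_{21} = 7 * -5 = -35
Sum = -6 + -35 = -41

-41


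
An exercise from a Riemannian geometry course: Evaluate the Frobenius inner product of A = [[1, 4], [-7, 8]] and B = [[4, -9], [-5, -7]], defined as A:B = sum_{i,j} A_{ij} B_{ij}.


A:B = sum over all i,j of A_{ij} * B_{ij}.
Row 1: 1*4=4, 4*-9=-36 => row sum = -32
Row 2: -7*-5=35, 8*-7=-56 => row sum = -21
Total = -32 + -21 = -53

-53


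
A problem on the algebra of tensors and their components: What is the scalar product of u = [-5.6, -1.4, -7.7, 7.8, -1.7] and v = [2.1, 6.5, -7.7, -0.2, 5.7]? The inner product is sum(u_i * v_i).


The inner product u . v = sum of u_i * v_i.
Term-by-term: -5.6 * 2.1, -1.4 * 6.5, -7.7 * -7.7, 7.8 * -0.2, -1.7 * 5.7
Products: -11.76, -9.1, 59.29, -1.56, -9.69
Sum = -11.76 + -9.1 + 59.29 + -1.56 + -9.69 = 27.18

27.18


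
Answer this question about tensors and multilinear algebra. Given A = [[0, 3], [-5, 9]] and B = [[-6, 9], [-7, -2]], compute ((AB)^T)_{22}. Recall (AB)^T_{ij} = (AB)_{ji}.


(AB)^T_{ij} = (AB)_{ji} = sum_k A_{jk} B_{ki}.
For i=2, j=2 we need (AB)_{22}:
A_{21} * B_{12} = -5 * 9 = -45
A_{22} * B_{22} = 9 * -2 = -18
Sum = -45 + -18 = -63

-63


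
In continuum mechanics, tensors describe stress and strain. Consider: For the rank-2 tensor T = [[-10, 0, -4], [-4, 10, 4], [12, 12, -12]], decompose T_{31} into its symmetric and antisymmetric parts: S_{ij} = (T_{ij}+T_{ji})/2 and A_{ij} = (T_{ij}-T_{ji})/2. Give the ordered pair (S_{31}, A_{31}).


T_{31} = 12
T_{13} = -4
S_{31} = (12 + -4)/2 = 8/2 = 4
A_{31} = (12 - -4)/2 = 16/2 = 8
Check: S + A = 4 + 8 = 12 = T_{31}.

(4, 8)


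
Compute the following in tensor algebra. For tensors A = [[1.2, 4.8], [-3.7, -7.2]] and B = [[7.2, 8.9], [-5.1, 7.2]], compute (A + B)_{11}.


Tensor addition is component-wise: (A + B)_{ij} = A_{ij} + B_{ij}.
A_{11} = 1.2
B_{11} = 7.2
(A + B)_{11} = 1.2 + 7.2 = 8.4

8.4


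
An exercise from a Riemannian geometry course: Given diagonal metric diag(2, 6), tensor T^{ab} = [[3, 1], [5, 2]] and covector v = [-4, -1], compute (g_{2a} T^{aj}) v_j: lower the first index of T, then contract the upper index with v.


Step 1: lower the first index. For a diagonal metric, g_{ia} T^{aj} = g_{ii} T^{ij} (no sum on i).
g_{22} = 6
S_2{}^1 = 6 * T^{21} = 6 * 5 = 30
S_2{}^2 = 6 * T^{22} = 6 * 2 = 12
Step 2: contract S_2{}^j with v_j.
S_2{}^1 * v_1 = 30 * -4 = -120
S_2{}^2 * v_2 = 12 * -1 = -12
Result = -120 + -12 = -132

-132


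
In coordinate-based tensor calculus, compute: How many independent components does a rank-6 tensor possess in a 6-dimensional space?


The number of components of a rank-r tensor in d dimensions is d^r.
Here d = 6 and r = 6.
6^6 = 46656

46656


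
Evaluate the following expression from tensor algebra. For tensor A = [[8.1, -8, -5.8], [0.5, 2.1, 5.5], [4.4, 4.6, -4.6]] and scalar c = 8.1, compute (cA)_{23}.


Scalar multiplication: (cA)_{ij} = c * A_{ij}.
c = 8.1
A_{23} = 5.5
(cA)_{23} = 8.1 * 5.5 = 44.55

44.55


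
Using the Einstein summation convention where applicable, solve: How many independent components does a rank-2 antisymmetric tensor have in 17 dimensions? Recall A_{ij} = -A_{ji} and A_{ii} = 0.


An antisymmetric rank-2 tensor satisfies A_{ij} = -A_{ji}, so diagonal entries are zero.
The independent components are the upper-triangular entries: C(n, 2) = n(n-1)/2.
n = 17
C(17, 2) = 17 * 16 / 2 = 272 / 2 = 136

136


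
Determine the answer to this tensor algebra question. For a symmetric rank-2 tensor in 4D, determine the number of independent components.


A symmetric rank-2 tensor in d dimensions has d(d+1)/2 independent components.
d = 4
d(d+1)/2 = 4 * 5 / 2 = 20 / 2 = 10

10


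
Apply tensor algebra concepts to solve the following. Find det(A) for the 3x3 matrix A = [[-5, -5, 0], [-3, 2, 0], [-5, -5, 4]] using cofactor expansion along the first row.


Expanding along the first row, det(A) = a11*M_11 - a12*M_12 + a13*M_13, where M_1j is the (1,j) minor.
Minor M_11 = 2*4 - 0*-5 = 8
Minor M_12 = -3*4 - 0*-5 = -12
Minor M_13 = -3*-5 - 2*-5 = 25
det = -5*(8) - -5*(-12) + 0*(25)
    = -40 - 60 + 0
    = -100

-100


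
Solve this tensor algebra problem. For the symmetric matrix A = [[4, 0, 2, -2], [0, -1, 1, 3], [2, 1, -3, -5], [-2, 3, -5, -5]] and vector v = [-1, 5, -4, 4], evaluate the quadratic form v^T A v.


First compute Av:
(Av)_1 = 4*-1 + 0*5 + 2*-4 + -2*4 = -20
(Av)_2 = 0*-1 + -1*5 + 1*-4 + 3*4 = 3
(Av)_3 = 2*-1 + 1*5 + -3*-4 + -5*4 = -5
(Av)_4 = -2*-1 + 3*5 + -5*-4 + -5*4 = 17
Av = [-20, 3, -5, 17]
Then v^T (Av) = -1*-20 + 5*3 + -4*-5 + 4*17
= 20 + 15 + 20 + 68 = 123

123


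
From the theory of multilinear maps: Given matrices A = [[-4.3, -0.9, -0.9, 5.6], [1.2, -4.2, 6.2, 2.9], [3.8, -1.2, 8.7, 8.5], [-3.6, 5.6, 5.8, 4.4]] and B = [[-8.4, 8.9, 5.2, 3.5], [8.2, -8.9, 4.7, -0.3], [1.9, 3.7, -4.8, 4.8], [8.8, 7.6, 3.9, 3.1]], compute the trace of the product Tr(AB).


Tr(AB) = sum_i (AB)_{ii} where (AB)_{ii} = sum_k A_{ik} B_{ki}.
(AB)_{11} = -4.3*-8.4 + -0.9*8.2 + -0.9*1.9 + 5.6*8.8 = 76.31
(AB)_{22} = 1.2*8.9 + -4.2*-8.9 + 6.2*3.7 + 2.9*7.6 = 93.04
(AB)_{33} = 3.8*5.2 + -1.2*4.7 + 8.7*-4.8 + 8.5*3.9 = 5.51
(AB)_{44} = -3.6*3.5 + 5.6*-0.3 + 5.8*4.8 + 4.4*3.1 = 27.2
Tr(AB) = 76.31 + 93.04 + 5.51 + 27.2 = 202.06

202.06


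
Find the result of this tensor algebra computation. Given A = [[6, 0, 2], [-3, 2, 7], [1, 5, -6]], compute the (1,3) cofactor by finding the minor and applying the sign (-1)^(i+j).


To find cofactor C_{13}, delete row 1 and column 3.
The resulting 2x2 submatrix is: [[-3, 2], [1, 5]]
Minor M_{13} = -3*5 - 2*1
  = -15 - 2 = -17
Sign = (-1)^(1+3) = (-1)^4 = 1
Cofactor C_{13} = 1 * -17 = -17

-17


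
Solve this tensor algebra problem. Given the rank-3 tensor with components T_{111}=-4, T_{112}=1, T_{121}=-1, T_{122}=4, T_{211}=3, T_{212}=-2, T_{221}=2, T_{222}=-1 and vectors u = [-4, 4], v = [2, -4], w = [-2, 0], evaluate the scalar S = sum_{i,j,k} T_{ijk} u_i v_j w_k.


S = sum over i,j,k of T_{ijk} u_i v_j w_k. Expanding all 8 terms:
T_{111}*u_1*v_1*w_1 = -4*-4*2*-2 = -64  (running total: -64)
T_{112}*u_1*v_1*w_2 = 1*-4*2*0 = 0  (running total: -64)
T_{121}*u_1*v_2*w_1 = -1*-4*-4*-2 = 32  (running total: -32)
T_{122}*u_1*v_2*w_2 = 4*-4*-4*0 = 0  (running total: -32)
T_{211}*u_2*v_1*w_1 = 3*4*2*-2 = -48  (running total: -80)
T_{212}*u_2*v_1*w_2 = -2*4*2*0 = 0  (running total: -80)
T_{221}*u_2*v_2*w_1 = 2*4*-4*-2 = 64  (running total: -16)
T_{222}*u_2*v_2*w_2 = -1*4*-4*0 = 0  (running total: -16)
S = -16

-16


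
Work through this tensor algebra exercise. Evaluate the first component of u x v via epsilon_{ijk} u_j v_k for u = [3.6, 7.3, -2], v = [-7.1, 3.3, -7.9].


(u x v)_1 = sum_{j,k} epsilon_{1jk} u_j v_k. Only permutations of (1,2,3) contribute; the two non-zero terms are:
eps_{123} u_2 v_3 = 1 * 7.3 * -7.9 = -57.67
eps_{132} u_3 v_2 = -1 * -2 * 3.3 = 6.6
(u x v)_1 = -51.07

-51.07


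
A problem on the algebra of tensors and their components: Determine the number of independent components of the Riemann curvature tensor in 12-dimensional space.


The Riemann tensor in d dimensions has d^2(d^2 - 1)/12 independent components.
d = 12, so d^2 = 144
d^2 - 1 = 143
d^2(d^2 - 1) = 144 * 143 = 20592
Divide by 12: 20592 / 12 = 1716

1716


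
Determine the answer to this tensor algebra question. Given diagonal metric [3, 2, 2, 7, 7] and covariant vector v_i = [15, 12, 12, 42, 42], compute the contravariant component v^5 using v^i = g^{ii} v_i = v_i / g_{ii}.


To raise an index with a diagonal metric: v^i = v_i / g_{ii}.
For index 5: v_5 = 42, g_{55} = 7
v^5 = 42 / 7 = 6

6
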